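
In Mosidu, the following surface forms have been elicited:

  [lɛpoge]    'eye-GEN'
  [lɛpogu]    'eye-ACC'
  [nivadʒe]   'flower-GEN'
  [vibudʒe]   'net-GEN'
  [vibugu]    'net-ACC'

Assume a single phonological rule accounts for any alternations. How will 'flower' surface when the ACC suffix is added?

[nivagu]

'net' shows [dʒ] ~ [g] at the end of the stem ([vibudʒe] vs [vibugu]).
The stem 'eye' ([lɛpoge], [lɛpogu]) shows [g] unchanged in both environments, so [g] cannot be basic with [dʒ] derived before the GEN suffix.
So /dʒ/ is underlying, and a rule of depalatalization — palato-alveolar /dʒ/ becomes [g] when no front vowel follows — gives [g].
From [nivadʒe] the stem 'flower' is /nivadʒ/; when no front vowel follows this yields [nivagu].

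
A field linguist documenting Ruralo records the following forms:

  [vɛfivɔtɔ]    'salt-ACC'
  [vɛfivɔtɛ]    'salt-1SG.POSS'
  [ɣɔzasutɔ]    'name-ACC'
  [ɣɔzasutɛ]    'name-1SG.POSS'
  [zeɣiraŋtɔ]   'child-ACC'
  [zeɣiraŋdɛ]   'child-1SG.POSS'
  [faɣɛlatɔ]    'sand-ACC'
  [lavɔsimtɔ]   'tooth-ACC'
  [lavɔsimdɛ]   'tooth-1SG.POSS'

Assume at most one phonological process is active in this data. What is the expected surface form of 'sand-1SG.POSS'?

The 1SG.POSS morpheme has two allomorphs, [-dɛ] and [-tɛ].
By contrast the ACC suffix keeps its initial [t] throughout — that segment must be underlying.
So the underlying form is /-dɛ/, and voiced stops become voiceless after a vowel.
After 'sand', which ends in a vowel, the suffix surfaces as [-tɛ], giving [faɣɛlatɛ].

[faɣɛlatɛ]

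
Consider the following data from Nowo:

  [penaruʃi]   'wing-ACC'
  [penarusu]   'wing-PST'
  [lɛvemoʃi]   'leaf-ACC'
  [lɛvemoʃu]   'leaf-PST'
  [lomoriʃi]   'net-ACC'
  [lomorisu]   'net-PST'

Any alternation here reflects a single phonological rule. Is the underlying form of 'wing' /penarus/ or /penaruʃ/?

The stem for 'wing' ends in [ʃ] in [penaruʃi] but [s] in [penarusu].
The stem 'leaf' ([lɛvemoʃi], [lɛvemoʃu]) shows [ʃ] unchanged in both environments, so [ʃ] cannot be basic with [s] derived before the PST suffix.
So /s/ is underlying, and a rule of palatalization before a front vowel — /s/ becomes palato-alveolar [ʃ] before a front vowel — gives [ʃ].

/penarus/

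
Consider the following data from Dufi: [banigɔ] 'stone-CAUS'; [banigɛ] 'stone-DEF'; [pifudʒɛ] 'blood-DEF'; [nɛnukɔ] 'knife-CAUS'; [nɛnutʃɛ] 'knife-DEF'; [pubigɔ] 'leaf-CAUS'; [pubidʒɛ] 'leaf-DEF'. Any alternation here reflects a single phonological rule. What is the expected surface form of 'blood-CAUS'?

The stem for 'leaf' ends in [g] in [pubigɔ] but [dʒ] in [pubidʒɛ].
Compare 'stone', with invariant [g] in [banigɔ] and [banigɛ]: an analysis with underlying /g/ and a rule producing [dʒ] before the DEF suffix would wrongly predict alternation here too.
The alternation reflects depalatalization: palato-alveolar /tʃ/ and /dʒ/ become [k] and [g] when no front vowel follows. /dʒ/ is underlying.
The one attested form of 'blood', [pifudʒɛ], shows underlying /pifudʒ/. Applying the same rule when no front vowel follows gives [pifugɔ].

[pifugɔ]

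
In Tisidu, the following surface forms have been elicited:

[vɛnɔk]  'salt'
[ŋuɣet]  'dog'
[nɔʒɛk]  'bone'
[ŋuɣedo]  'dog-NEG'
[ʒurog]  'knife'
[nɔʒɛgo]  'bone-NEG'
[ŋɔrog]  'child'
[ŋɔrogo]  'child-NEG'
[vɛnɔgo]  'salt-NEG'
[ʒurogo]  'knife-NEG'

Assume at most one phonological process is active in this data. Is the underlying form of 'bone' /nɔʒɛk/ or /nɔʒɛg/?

'bone' shows [k] ~ [g] at the end of the stem ([nɔʒɛk] vs [nɔʒɛgo]).
The stem 'child' ([ŋɔrog], [ŋɔrogo]) shows [g] unchanged in both environments, so [g] cannot be basic with [k] derived in isolation.
So /k/ is underlying, and a rule of intervocalic voicing — voiceless stops become voiced between vowels — gives [g].

/nɔʒɛk/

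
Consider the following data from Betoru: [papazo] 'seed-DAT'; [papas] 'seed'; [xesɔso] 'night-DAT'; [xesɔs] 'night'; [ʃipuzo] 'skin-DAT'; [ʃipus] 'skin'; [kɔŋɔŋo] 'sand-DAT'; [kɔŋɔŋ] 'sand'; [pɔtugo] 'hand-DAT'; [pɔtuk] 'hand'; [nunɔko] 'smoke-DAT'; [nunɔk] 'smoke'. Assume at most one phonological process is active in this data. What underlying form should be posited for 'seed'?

/papaz/

'seed' shows [z] ~ [s] at the end of the stem ([papazo] vs [papas]).
But 'night' keeps [s] in both environments ([xesɔso], [xesɔs]), so there is no rule changing /s/ to [z] before the DAT suffix.
The alternation reflects word-final obstruent devoicing: voiced obstruents become voiceless word-finally. /z/ is underlying.
Hence 'seed' is /papaz/ underlyingly.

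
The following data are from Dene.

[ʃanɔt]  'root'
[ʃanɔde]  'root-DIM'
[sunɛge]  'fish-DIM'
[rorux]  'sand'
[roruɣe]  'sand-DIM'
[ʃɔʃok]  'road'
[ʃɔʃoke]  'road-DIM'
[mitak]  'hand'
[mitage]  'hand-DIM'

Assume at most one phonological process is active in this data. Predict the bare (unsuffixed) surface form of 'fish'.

[sunɛk]

The stem for 'hand' ends in [k] in [mitak] but [g] in [mitage].
The stem 'road' ([ʃɔʃok], [ʃɔʃoke]) shows [k] unchanged in both environments, so [k] cannot be basic with [g] derived before the DIM suffix.
The underlying segment must be /g/; voiced obstruents become voiceless word-finally, yielding [k] there.
From [sunɛge] the stem 'fish' is /sunɛg/; word-finally this yields [sunɛk].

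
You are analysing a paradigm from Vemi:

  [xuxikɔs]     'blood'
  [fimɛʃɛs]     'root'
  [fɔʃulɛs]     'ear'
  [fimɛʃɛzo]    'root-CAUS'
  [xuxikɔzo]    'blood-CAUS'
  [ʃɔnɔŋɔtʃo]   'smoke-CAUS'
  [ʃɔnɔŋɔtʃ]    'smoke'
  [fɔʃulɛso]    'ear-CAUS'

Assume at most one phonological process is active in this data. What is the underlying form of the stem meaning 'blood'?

/xuxikɔz/

'blood' shows [z] ~ [s] at the end of the stem ([xuxikɔzo] vs [xuxikɔs]).
If /s/ were underlying and a rule turned it into [z] before the CAUS suffix, 'ear' would also alternate; but it has [s] in both [fɔʃulɛso] and [fɔʃulɛs].
Therefore /z/ is basic and [s] is derived by word-final obstruent devoicing (voiced obstruents become voiceless word-finally).
Hence 'blood' is /xuxikɔz/ underlyingly.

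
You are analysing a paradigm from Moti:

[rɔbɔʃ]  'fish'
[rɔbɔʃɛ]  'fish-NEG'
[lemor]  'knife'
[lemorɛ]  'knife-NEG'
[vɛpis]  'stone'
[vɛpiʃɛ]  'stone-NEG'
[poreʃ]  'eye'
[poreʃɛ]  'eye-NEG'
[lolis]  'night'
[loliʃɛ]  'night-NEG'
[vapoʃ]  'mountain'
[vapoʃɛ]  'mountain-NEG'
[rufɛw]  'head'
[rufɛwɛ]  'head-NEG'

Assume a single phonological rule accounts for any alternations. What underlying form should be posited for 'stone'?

The root 'stone' surfaces as [vɛpis] and [vɛpiʃɛ], with a stem-final [s] ~ [ʃ] alternation.
Compare 'fish', with invariant [ʃ] in [rɔbɔʃ] and [rɔbɔʃɛ]: an analysis with underlying /ʃ/ and a rule producing [s] in isolation would wrongly predict alternation here too.
The alternation reflects palatalization before a front vowel: /s/ becomes palato-alveolar [ʃ] before a front vowel. /s/ is underlying.

/vɛpis/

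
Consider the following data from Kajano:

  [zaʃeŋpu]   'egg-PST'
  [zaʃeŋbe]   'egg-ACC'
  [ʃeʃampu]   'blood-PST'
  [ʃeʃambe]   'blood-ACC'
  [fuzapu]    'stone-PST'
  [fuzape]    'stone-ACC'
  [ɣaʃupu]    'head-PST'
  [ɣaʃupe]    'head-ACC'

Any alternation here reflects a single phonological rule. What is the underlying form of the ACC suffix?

/-be/

The ACC morpheme has two allomorphs, [-be] and [-pe].
By contrast the PST suffix keeps its initial [p] throughout — that segment must be underlying.
So the underlying form is /-be/, and voiced stops become voiceless after a vowel.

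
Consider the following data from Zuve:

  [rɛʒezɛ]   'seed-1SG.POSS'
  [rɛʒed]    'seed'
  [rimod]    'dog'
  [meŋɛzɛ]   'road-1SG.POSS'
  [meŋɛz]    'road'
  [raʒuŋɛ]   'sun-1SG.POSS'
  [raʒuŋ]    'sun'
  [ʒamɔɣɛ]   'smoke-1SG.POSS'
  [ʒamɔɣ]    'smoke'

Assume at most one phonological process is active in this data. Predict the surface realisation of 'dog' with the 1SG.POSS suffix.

In [rɛʒezɛ] and [rɛʒed] the final segment of 'seed' alternates: [z] ~ [d].
The stem 'road' ([meŋɛzɛ], [meŋɛz]) shows [z] unchanged in both environments, so [z] cannot be basic with [d] derived in isolation.
The underlying segment must be /d/; voiced stops become fricatives between vowels, yielding [z] there.
The one attested form of 'dog', [rimod], shows underlying /rimod/. Applying the same rule between vowels gives [rimozɛ].

[rimozɛ]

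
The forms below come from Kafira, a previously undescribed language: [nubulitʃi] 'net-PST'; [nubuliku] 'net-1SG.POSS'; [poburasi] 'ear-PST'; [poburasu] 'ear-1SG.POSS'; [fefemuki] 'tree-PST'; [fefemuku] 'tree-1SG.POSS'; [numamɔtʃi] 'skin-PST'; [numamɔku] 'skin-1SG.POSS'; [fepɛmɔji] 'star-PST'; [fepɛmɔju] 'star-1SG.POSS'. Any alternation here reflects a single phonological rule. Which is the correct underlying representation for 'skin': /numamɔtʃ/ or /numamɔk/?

In [numamɔtʃi] and [numamɔku] the final segment of 'skin' alternates: [tʃ] ~ [k].
Compare 'tree', with invariant [k] in [fefemuki] and [fefemuku]: an analysis with underlying /k/ and a rule producing [tʃ] before the PST suffix would wrongly predict alternation here too.
The alternation reflects depalatalization: palato-alveolar /tʃ/ becomes [k] when no front vowel follows. /tʃ/ is underlying.

/numamɔtʃ/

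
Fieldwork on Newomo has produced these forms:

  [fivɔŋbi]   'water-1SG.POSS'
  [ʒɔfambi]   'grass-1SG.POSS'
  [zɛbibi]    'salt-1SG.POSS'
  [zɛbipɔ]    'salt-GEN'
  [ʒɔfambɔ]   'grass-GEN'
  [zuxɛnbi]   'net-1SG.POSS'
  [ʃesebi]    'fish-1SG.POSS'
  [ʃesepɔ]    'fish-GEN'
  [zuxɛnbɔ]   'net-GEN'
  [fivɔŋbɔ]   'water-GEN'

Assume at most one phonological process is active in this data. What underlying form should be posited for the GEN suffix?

The GEN morpheme has two allomorphs, [-bɔ] and [-pɔ].
By contrast the 1SG.POSS suffix keeps its initial [b] throughout — that segment must be underlying.
So the underlying form is /-pɔ/, and voiceless stops become voiced after a nasal.

/-pɔ/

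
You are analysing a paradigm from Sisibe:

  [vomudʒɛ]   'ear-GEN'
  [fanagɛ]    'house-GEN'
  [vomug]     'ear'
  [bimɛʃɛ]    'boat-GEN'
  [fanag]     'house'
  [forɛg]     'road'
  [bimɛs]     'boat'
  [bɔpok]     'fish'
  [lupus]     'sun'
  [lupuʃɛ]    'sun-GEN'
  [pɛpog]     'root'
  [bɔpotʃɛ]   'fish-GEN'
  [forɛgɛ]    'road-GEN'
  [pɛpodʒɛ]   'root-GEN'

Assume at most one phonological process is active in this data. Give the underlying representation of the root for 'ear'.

/vomudʒ/

'ear' shows [g] ~ [dʒ] at the end of the stem ([vomug] vs [vomudʒɛ]).
The stem 'house' ([fanag], [fanagɛ]) shows [g] unchanged in both environments, so [g] cannot be basic with [dʒ] derived before the GEN suffix.
The alternation reflects depalatalization: palato-alveolar /tʃ/, /dʒ/ and /ʃ/ become [k], [g] and [s] when no front vowel follows. /dʒ/ is underlying.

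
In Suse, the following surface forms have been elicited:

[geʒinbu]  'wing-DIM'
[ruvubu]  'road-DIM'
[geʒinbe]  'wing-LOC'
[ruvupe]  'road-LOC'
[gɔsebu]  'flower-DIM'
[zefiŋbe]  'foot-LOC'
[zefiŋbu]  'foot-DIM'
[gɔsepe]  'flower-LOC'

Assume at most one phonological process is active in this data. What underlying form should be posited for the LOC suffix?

The LOC suffix surfaces as [-be] and [-pe], depending on the final segment of the stem.
The DIM suffix, which begins with [b], is invariant after every stem; so [b] is not altered by any rule here.
The LOC suffix is therefore /-pe/ underlyingly, with post-nasal voicing: voiceless stops become voiced after a nasal.

/-pe/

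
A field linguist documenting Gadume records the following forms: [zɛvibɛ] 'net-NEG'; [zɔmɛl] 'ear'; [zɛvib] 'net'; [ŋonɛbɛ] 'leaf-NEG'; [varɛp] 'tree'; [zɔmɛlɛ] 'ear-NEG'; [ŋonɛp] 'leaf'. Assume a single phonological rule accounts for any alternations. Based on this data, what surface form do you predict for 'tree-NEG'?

[varɛbɛ]

In [ŋonɛbɛ] and [ŋonɛp] the final segment of 'leaf' alternates: [b] ~ [p].
The stem 'net' ([zɛvibɛ], [zɛvib]) shows [b] unchanged in both environments, so [b] cannot be basic with [p] derived in isolation.
The underlying segment must be /p/; voiceless stops become voiced between vowels, yielding [b] there.
The one attested form of 'tree', [varɛp], shows underlying /varɛp/. Applying the same rule between vowels gives [varɛbɛ].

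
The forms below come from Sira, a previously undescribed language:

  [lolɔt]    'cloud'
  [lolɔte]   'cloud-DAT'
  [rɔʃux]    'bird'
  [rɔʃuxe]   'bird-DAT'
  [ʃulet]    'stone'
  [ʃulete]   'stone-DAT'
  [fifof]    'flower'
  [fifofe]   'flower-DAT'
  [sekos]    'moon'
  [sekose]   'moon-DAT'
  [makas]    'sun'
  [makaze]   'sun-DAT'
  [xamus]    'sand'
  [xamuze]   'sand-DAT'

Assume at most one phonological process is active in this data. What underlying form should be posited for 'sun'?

/makaz/

In [makas] and [makaze] the final segment of 'sun' alternates: [s] ~ [z].
The stem 'moon' ([sekos], [sekose]) shows [s] unchanged in both environments, so [s] cannot be basic with [z] derived before the DAT suffix.
Therefore /z/ is basic and [s] is derived by word-final obstruent devoicing (voiced obstruents become voiceless word-finally).
So 'sun' = /makaz/.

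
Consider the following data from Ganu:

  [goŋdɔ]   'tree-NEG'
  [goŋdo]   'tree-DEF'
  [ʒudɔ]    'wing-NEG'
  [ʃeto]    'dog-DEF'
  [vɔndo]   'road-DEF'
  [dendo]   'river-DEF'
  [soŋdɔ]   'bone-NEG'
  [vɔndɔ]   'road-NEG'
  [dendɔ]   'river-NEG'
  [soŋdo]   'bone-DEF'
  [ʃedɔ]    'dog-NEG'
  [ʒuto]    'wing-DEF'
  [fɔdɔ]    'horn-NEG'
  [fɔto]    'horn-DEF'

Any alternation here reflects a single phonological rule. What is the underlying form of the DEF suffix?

The DEF morpheme has two allomorphs, [-do] and [-to].
By contrast the NEG suffix keeps its initial [d] throughout — that segment must be underlying.
So the underlying form is /-to/, and voiceless stops become voiced after a nasal.

/-to/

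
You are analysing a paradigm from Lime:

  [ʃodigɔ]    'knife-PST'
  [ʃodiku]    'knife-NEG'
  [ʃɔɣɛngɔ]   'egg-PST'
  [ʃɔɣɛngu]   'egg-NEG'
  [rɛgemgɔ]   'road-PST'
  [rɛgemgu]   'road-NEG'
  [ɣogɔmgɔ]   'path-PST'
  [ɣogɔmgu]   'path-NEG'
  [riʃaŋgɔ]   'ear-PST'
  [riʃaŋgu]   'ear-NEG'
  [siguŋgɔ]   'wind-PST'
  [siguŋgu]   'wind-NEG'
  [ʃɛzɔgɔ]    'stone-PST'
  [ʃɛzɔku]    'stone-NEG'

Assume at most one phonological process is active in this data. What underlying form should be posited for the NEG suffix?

/-ku/

The NEG suffix surfaces as [-gu] and [-ku], depending on the final segment of the stem.
The PST suffix, which begins with [g], is invariant after every stem; so [g] is not altered by any rule here.
The NEG suffix is therefore /-ku/ underlyingly, with post-nasal voicing: voiceless stops become voiced after a nasal.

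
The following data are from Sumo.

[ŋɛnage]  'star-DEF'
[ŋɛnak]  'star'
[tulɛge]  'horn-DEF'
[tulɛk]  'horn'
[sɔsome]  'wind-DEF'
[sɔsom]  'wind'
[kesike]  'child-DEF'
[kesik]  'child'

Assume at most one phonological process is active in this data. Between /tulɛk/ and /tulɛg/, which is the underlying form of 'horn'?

/tulɛg/

'horn' shows [g] ~ [k] at the end of the stem ([tulɛge] vs [tulɛk]).
The stem 'child' ([kesike], [kesik]) shows [k] unchanged in both environments, so [k] cannot be basic with [g] derived before the DEF suffix.
The alternation reflects word-final obstruent devoicing: voiced obstruents become voiceless word-finally. /g/ is underlying.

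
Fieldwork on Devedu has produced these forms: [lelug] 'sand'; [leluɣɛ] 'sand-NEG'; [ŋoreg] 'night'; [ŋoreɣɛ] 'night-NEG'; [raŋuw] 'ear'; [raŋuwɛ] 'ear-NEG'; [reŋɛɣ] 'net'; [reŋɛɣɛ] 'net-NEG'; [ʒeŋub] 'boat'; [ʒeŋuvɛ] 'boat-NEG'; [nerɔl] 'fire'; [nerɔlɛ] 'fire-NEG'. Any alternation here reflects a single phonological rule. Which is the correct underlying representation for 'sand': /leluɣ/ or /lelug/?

/lelug/

'sand' shows [g] ~ [ɣ] at the end of the stem ([lelug] vs [leluɣɛ]).
Compare 'net', with invariant [ɣ] in [reŋɛɣ] and [reŋɛɣɛ]: an analysis with underlying /ɣ/ and a rule producing [g] in isolation would wrongly predict alternation here too.
Therefore /g/ is basic and [ɣ] is derived by intervocalic spirantization (voiced stops become fricatives between vowels).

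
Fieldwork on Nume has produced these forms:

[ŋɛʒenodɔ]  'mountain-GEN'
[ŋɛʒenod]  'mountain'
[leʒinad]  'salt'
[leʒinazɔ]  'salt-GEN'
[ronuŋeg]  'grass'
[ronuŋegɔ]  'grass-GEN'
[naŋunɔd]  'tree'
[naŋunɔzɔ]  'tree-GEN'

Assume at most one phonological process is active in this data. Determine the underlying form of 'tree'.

The stem for 'tree' ends in [z] in [naŋunɔzɔ] but [d] in [naŋunɔd].
But 'mountain' keeps [d] in both environments ([ŋɛʒenodɔ], [ŋɛʒenod]), so there is no rule changing /d/ to [z] before the GEN suffix.
The alternation reflects word-final hardening: voiced fricatives become stops word-finally. /z/ is underlying.
So 'tree' = /naŋunɔz/.

/naŋunɔz/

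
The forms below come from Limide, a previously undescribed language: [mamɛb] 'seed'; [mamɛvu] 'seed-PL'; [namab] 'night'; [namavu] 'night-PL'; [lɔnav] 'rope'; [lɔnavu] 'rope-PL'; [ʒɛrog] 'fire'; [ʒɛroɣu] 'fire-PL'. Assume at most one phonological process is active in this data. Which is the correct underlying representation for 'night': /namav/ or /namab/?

/namab/

The root 'night' surfaces as [namab] and [namavu], with a stem-final [b] ~ [v] alternation.
But 'rope' keeps [v] in both environments ([lɔnav], [lɔnavu]), so there is no rule changing /v/ to [b] in isolation.
Therefore /b/ is basic and [v] is derived by intervocalic spirantization (voiced stops become fricatives between vowels).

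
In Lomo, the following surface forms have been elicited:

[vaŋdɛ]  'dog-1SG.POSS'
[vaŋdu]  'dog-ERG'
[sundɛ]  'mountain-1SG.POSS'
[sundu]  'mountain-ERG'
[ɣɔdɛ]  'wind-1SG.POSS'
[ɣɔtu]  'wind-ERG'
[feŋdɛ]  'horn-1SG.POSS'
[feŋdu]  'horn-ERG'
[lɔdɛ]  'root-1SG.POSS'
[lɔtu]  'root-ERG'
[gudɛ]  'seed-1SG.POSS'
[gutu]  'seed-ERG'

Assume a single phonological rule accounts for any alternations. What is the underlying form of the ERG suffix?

/-tu/

The ERG morpheme has two allomorphs, [-du] and [-tu].
The 1SG.POSS suffix, which begins with [d], is invariant after every stem; so [d] is not altered by any rule here.
So the underlying form is /-tu/, and voiceless stops become voiced after a nasal.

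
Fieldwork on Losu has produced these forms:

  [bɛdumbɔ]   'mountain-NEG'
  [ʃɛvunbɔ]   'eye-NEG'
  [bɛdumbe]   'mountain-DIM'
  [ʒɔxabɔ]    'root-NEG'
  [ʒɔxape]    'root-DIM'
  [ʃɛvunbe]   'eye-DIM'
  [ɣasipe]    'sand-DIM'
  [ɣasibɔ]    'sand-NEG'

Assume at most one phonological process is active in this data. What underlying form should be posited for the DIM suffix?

The DIM morpheme has two allomorphs, [-be] and [-pe].
By contrast the NEG suffix keeps its initial [b] throughout — that segment must be underlying.
So the underlying form is /-pe/, and voiceless stops become voiced after a nasal.

/-pe/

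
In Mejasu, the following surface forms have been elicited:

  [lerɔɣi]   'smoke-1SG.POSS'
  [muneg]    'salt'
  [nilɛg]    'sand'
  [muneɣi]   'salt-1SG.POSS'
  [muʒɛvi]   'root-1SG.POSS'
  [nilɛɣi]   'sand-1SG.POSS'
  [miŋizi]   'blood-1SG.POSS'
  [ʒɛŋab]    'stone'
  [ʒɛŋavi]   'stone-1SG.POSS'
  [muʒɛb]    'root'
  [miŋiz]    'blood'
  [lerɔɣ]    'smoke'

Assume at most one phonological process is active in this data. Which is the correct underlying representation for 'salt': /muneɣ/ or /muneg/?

In [muneg] and [muneɣi] the final segment of 'salt' alternates: [g] ~ [ɣ].
The stem 'smoke' ([lerɔɣ], [lerɔɣi]) shows [ɣ] unchanged in both environments, so [ɣ] cannot be basic with [g] derived in isolation.
The alternation reflects intervocalic spirantization: voiced stops become fricatives between vowels. /g/ is underlying.

/muneg/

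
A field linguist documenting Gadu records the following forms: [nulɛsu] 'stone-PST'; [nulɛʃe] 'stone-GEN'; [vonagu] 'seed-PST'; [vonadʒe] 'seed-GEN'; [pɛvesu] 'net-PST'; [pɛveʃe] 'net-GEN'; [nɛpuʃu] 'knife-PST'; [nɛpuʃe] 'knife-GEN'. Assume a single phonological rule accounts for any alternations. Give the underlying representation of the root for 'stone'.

'stone' shows [s] ~ [ʃ] at the end of the stem ([nulɛsu] vs [nulɛʃe]).
If /ʃ/ were underlying and a rule turned it into [s] before the PST suffix, 'knife' would also alternate; but it has [ʃ] in both [nɛpuʃu] and [nɛpuʃe].
The alternation reflects palatalization before a front vowel: /g/ and /s/ become palato-alveolar [dʒ] and [ʃ] before a front vowel. /s/ is underlying.

/nulɛs/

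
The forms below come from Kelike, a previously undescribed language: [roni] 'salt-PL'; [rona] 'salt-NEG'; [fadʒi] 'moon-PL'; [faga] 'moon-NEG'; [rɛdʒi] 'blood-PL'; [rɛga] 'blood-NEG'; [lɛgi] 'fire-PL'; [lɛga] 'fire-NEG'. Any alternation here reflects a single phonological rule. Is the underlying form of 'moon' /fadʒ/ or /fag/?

'moon' shows [dʒ] ~ [g] at the end of the stem ([fadʒi] vs [faga]).
If /g/ were underlying and a rule turned it into [dʒ] before the PL suffix, 'fire' would also alternate; but it has [g] in both [lɛgi] and [lɛga].
Therefore /dʒ/ is basic and [g] is derived by depalatalization (palato-alveolar /dʒ/ becomes [g] when no front vowel follows).

/fadʒ/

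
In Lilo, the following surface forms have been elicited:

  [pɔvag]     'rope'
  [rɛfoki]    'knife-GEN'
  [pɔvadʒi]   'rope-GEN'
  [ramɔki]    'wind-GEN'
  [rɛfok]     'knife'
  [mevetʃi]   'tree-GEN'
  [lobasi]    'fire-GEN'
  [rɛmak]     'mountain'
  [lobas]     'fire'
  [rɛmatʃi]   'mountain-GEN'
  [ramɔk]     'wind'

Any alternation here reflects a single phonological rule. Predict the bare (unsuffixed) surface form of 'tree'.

[mevek]

The stem for 'mountain' ends in [k] in [rɛmak] but [tʃ] in [rɛmatʃi].
The stem 'knife' ([rɛfok], [rɛfoki]) shows [k] unchanged in both environments, so [k] cannot be basic with [tʃ] derived before the GEN suffix.
The alternation reflects depalatalization: palato-alveolar /tʃ/ and /dʒ/ become [k] and [g] when no front vowel follows. /tʃ/ is underlying.
From [mevetʃi] the stem 'tree' is /mevetʃ/; when no front vowel follows this yields [mevek].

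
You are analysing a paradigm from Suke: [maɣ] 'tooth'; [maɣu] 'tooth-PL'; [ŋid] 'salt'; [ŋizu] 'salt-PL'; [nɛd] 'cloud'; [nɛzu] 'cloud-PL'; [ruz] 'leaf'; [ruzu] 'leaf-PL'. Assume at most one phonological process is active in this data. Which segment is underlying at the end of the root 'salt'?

/d/

In [ŋid] and [ŋizu] the final segment of 'salt' alternates: [d] ~ [z].
The stem 'leaf' ([ruz], [ruzu]) shows [z] unchanged in both environments, so [z] cannot be basic with [d] derived in isolation.
So /d/ is underlying, and a rule of intervocalic spirantization — voiced stops become fricatives between vowels — gives [z].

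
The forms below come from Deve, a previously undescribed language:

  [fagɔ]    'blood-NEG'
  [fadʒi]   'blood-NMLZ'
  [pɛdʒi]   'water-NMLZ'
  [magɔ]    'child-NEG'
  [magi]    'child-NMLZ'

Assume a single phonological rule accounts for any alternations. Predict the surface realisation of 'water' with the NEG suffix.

[pɛgɔ]

'blood' shows [g] ~ [dʒ] at the end of the stem ([fagɔ] vs [fadʒi]).
If /g/ were underlying and a rule turned it into [dʒ] before the NMLZ suffix, 'child' would also alternate; but it has [g] in both [magɔ] and [magi].
The alternation reflects depalatalization: palato-alveolar /dʒ/ becomes [g] when no front vowel follows. /dʒ/ is underlying.
The one attested form of 'water', [pɛdʒi], shows underlying /pɛdʒ/. Applying the same rule when no front vowel follows gives [pɛgɔ].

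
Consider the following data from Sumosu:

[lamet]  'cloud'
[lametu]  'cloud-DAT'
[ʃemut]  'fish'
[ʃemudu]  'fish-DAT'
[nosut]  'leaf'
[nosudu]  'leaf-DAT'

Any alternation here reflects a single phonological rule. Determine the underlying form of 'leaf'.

In [nosut] and [nosudu] the final segment of 'leaf' alternates: [t] ~ [d].
The stem 'cloud' ([lamet], [lametu]) shows [t] unchanged in both environments, so [t] cannot be basic with [d] derived before the DAT suffix.
Therefore /d/ is basic and [t] is derived by word-final obstruent devoicing (voiced obstruents become voiceless word-finally).
The underlying form of 'leaf' is therefore /nosud/.

/nosud/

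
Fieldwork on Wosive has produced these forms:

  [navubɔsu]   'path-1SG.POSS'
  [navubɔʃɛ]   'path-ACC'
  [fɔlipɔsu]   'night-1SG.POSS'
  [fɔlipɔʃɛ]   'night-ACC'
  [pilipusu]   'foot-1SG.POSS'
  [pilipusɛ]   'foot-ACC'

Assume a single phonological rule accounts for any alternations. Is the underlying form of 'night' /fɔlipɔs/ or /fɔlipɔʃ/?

/fɔlipɔʃ/

'night' shows [s] ~ [ʃ] at the end of the stem ([fɔlipɔsu] vs [fɔlipɔʃɛ]).
Compare 'foot', with invariant [s] in [pilipusu] and [pilipusɛ]: an analysis with underlying /s/ and a rule producing [ʃ] before the ACC suffix would wrongly predict alternation here too.
Therefore /ʃ/ is basic and [s] is derived by depalatalization (palato-alveolar /ʃ/ becomes [s] when no front vowel follows).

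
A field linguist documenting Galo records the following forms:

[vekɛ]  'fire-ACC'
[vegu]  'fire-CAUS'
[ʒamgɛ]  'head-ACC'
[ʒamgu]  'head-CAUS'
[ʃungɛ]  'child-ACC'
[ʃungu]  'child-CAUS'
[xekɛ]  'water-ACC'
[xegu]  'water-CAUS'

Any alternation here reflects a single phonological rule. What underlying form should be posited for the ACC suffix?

The ACC suffix surfaces as [-gɛ] and [-kɛ], depending on the final segment of the stem.
The CAUS suffix, which begins with [g], is invariant after every stem; so [g] is not altered by any rule here.
So the underlying form is /-kɛ/, and voiceless stops become voiced after a nasal.

/-kɛ/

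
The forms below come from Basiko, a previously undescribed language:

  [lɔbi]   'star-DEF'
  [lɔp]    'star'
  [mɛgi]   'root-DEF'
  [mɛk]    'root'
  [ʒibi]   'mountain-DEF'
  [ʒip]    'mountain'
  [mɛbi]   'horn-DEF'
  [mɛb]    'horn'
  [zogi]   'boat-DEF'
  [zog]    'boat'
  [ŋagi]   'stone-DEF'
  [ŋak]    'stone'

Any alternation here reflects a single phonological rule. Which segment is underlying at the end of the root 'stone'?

The root 'stone' surfaces as [ŋagi] and [ŋak], with a stem-final [g] ~ [k] alternation.
But 'boat' keeps [g] in both environments ([zogi], [zog]), so there is no rule changing /g/ to [k] in isolation.
Therefore /k/ is basic and [g] is derived by intervocalic voicing (voiceless stops become voiced between vowels).

/k/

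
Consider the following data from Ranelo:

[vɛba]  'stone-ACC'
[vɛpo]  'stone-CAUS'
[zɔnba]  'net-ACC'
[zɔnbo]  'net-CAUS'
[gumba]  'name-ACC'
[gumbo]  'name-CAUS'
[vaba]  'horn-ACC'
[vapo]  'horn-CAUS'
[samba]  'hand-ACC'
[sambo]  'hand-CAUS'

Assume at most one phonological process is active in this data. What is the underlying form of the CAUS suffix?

/-po/

The CAUS morpheme has two allomorphs, [-bo] and [-po].
The ACC suffix, which begins with [b], is invariant after every stem; so [b] is not altered by any rule here.
So the underlying form is /-po/, and voiceless stops become voiced after a nasal.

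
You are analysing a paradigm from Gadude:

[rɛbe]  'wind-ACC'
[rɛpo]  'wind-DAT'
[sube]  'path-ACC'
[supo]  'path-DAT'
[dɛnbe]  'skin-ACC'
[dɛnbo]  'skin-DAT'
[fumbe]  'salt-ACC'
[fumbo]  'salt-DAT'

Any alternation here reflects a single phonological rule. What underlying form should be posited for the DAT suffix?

/-po/

The DAT morpheme has two allomorphs, [-bo] and [-po].
By contrast the ACC suffix keeps its initial [b] throughout — that segment must be underlying.
So the underlying form is /-po/, and voiceless stops become voiced after a nasal.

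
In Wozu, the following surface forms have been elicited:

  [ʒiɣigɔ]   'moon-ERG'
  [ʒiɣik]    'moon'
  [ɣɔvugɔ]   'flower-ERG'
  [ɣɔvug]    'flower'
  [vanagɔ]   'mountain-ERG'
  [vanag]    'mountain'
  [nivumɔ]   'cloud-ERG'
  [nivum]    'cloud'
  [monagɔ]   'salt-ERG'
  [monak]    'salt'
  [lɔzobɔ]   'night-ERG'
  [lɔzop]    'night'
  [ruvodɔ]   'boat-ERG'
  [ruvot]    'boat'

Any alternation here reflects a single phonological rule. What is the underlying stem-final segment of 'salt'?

In [monagɔ] and [monak] the final segment of 'salt' alternates: [g] ~ [k].
Compare 'flower', with invariant [g] in [ɣɔvugɔ] and [ɣɔvug]: an analysis with underlying /g/ and a rule producing [k] in isolation would wrongly predict alternation here too.
The alternation reflects intervocalic voicing: voiceless stops become voiced between vowels. /k/ is underlying.

/k/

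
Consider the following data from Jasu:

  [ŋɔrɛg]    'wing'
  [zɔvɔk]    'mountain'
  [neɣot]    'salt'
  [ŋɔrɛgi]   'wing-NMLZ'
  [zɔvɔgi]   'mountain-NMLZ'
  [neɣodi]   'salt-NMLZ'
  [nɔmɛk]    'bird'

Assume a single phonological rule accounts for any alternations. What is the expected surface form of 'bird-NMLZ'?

'mountain' shows [g] ~ [k] at the end of the stem ([zɔvɔgi] vs [zɔvɔk]).
But 'wing' keeps [g] in both environments ([ŋɔrɛgi], [ŋɔrɛg]), so there is no rule changing /g/ to [k] in isolation.
The alternation reflects intervocalic voicing: voiceless stops become voiced between vowels. /k/ is underlying.
The one attested form of 'bird', [nɔmɛk], shows underlying /nɔmɛk/. Applying the same rule between vowels gives [nɔmɛgi].

[nɔmɛgi]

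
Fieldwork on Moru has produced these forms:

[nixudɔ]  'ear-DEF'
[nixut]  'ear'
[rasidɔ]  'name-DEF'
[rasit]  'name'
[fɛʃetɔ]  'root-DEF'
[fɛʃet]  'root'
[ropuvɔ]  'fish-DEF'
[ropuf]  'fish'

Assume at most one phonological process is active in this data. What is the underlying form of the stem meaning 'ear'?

/nixud/

The root 'ear' surfaces as [nixudɔ] and [nixut], with a stem-final [d] ~ [t] alternation.
Compare 'root', with invariant [t] in [fɛʃetɔ] and [fɛʃet]: an analysis with underlying /t/ and a rule producing [d] before the DEF suffix would wrongly predict alternation here too.
So /d/ is underlying, and a rule of word-final obstruent devoicing — voiced obstruents become voiceless word-finally — gives [t].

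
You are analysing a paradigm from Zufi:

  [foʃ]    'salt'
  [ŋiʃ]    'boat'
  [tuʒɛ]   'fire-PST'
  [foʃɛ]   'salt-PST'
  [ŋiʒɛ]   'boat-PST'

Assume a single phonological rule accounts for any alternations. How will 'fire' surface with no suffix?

[tuʃ]

'boat' shows [ʃ] ~ [ʒ] at the end of the stem ([ŋiʃ] vs [ŋiʒɛ]).
Compare 'salt', with invariant [ʃ] in [foʃ] and [foʃɛ]: an analysis with underlying /ʃ/ and a rule producing [ʒ] before the PST suffix would wrongly predict alternation here too.
So /ʒ/ is underlying, and a rule of word-final obstruent devoicing — voiced obstruents become voiceless word-finally — gives [ʃ].
From [tuʒɛ] the stem 'fire' is /tuʒ/; word-finally this yields [tuʃ].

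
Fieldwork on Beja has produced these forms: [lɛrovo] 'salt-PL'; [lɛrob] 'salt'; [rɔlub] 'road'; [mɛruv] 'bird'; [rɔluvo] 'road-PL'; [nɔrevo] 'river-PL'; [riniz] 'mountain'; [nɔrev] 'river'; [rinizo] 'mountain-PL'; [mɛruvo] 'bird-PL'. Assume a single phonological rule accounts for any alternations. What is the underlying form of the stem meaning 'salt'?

'salt' shows [v] ~ [b] at the end of the stem ([lɛrovo] vs [lɛrob]).
If /v/ were underlying and a rule turned it into [b] in isolation, 'bird' would also alternate; but it has [v] in both [mɛruvo] and [mɛruv].
The underlying segment must be /b/; voiced stops become fricatives between vowels, yielding [v] there.

/lɛrob/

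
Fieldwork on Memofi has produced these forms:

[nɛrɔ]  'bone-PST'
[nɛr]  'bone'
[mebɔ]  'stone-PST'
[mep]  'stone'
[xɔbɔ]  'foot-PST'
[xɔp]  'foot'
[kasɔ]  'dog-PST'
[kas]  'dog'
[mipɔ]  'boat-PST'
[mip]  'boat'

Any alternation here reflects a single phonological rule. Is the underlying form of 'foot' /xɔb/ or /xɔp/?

'foot' shows [b] ~ [p] at the end of the stem ([xɔbɔ] vs [xɔp]).
Compare 'boat', with invariant [p] in [mipɔ] and [mip]: an analysis with underlying /p/ and a rule producing [b] before the PST suffix would wrongly predict alternation here too.
So /b/ is underlying, and a rule of word-final obstruent devoicing — voiced obstruents become voiceless word-finally — gives [p].

/xɔb/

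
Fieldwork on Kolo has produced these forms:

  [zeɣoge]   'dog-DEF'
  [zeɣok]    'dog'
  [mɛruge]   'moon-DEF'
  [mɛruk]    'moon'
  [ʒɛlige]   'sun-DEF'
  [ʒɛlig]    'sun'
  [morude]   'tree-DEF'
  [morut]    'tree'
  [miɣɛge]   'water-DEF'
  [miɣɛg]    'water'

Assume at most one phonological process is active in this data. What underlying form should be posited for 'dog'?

/zeɣok/

'dog' shows [g] ~ [k] at the end of the stem ([zeɣoge] vs [zeɣok]).
Compare 'sun', with invariant [g] in [ʒɛlige] and [ʒɛlig]: an analysis with underlying /g/ and a rule producing [k] in isolation would wrongly predict alternation here too.
The underlying segment must be /k/; voiceless stops become voiced between vowels, yielding [g] there.
So 'dog' = /zeɣok/.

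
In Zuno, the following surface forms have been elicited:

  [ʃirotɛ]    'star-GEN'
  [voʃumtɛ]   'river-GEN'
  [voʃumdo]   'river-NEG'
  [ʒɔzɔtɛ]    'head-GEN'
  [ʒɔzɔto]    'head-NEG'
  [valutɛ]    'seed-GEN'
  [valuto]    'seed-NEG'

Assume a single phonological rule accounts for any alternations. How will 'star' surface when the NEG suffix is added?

The NEG morpheme has two allomorphs, [-do] and [-to].
By contrast the GEN suffix keeps its initial [t] throughout — that segment must be underlying.
The NEG suffix is therefore /-do/ underlyingly, with post-vocalic devoicing: voiced stops become voiceless after a vowel.
After 'star', which ends in a vowel, the suffix surfaces as [-to], giving [ʃiroto].

[ʃiroto]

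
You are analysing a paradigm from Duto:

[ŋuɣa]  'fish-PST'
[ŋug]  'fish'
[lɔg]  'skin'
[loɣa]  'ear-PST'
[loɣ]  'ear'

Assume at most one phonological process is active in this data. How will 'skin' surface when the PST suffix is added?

The stem for 'fish' ends in [ɣ] in [ŋuɣa] but [g] in [ŋug].
The stem 'ear' ([loɣa], [loɣ]) shows [ɣ] unchanged in both environments, so [ɣ] cannot be basic with [g] derived in isolation.
Therefore /g/ is basic and [ɣ] is derived by intervocalic spirantization (voiced stops become fricatives between vowels).
From [lɔg] the stem 'skin' is /lɔg/; between vowels this yields [lɔɣa].

[lɔɣa]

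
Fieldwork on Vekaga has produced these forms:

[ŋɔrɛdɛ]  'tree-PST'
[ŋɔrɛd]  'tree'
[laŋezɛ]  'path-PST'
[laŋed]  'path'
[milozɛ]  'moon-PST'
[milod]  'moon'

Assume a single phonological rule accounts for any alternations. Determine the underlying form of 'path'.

The stem for 'path' ends in [z] in [laŋezɛ] but [d] in [laŋed].
Compare 'tree', with invariant [d] in [ŋɔrɛdɛ] and [ŋɔrɛd]: an analysis with underlying /d/ and a rule producing [z] before the PST suffix would wrongly predict alternation here too.
Therefore /z/ is basic and [d] is derived by word-final hardening (voiced fricatives become stops word-finally).

/laŋez/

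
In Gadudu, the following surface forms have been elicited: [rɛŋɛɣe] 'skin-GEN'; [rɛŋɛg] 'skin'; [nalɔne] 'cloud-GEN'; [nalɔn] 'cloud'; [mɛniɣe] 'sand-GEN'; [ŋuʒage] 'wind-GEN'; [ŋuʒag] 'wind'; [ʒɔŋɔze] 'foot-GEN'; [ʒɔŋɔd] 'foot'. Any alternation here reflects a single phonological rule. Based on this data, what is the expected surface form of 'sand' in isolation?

[mɛnig]

In [rɛŋɛɣe] and [rɛŋɛg] the final segment of 'skin' alternates: [ɣ] ~ [g].
If /g/ were underlying and a rule turned it into [ɣ] before the GEN suffix, 'wind' would also alternate; but it has [g] in both [ŋuʒage] and [ŋuʒag].
Therefore /ɣ/ is basic and [g] is derived by word-final hardening (voiced fricatives become stops word-finally).
From [mɛniɣe] the stem 'sand' is /mɛniɣ/; word-finally this yields [mɛnig].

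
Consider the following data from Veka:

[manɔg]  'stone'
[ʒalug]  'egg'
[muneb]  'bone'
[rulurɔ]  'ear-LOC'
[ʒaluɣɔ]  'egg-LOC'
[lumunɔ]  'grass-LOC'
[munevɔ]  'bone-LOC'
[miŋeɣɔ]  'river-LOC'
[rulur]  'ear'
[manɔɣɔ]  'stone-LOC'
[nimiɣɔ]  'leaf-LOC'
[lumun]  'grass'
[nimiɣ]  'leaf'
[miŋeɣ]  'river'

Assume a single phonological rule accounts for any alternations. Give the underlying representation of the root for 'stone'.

/manɔg/

In [manɔɣɔ] and [manɔg] the final segment of 'stone' alternates: [ɣ] ~ [g].
The stem 'leaf' ([nimiɣɔ], [nimiɣ]) shows [ɣ] unchanged in both environments, so [ɣ] cannot be basic with [g] derived in isolation.
The underlying segment must be /g/; voiced stops become fricatives between vowels, yielding [ɣ] there.
The underlying form of 'stone' is therefore /manɔg/.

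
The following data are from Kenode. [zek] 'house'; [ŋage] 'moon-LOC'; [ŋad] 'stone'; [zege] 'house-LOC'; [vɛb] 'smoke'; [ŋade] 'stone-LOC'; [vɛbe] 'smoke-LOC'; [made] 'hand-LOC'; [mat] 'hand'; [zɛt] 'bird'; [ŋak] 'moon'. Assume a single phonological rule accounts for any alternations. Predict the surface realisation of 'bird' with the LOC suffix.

'hand' shows [d] ~ [t] at the end of the stem ([made] vs [mat]).
If /d/ were underlying and a rule turned it into [t] in isolation, 'stone' would also alternate; but it has [d] in both [ŋade] and [ŋad].
So /t/ is underlying, and a rule of intervocalic voicing — voiceless stops become voiced between vowels — gives [d].
The one attested form of 'bird', [zɛt], shows underlying /zɛt/. Applying the same rule between vowels gives [zɛde].

[zɛde]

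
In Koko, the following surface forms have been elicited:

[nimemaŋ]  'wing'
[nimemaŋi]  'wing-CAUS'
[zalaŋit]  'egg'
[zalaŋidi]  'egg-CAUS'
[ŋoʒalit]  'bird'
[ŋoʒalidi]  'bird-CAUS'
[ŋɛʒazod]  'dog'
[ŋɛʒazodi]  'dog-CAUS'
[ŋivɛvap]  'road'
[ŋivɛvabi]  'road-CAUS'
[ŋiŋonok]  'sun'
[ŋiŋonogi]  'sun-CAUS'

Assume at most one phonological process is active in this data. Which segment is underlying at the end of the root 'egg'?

/t/

In [zalaŋit] and [zalaŋidi] the final segment of 'egg' alternates: [t] ~ [d].
But 'dog' keeps [d] in both environments ([ŋɛʒazod], [ŋɛʒazodi]), so there is no rule changing /d/ to [t] in isolation.
So /t/ is underlying, and a rule of intervocalic voicing — voiceless stops become voiced between vowels — gives [d].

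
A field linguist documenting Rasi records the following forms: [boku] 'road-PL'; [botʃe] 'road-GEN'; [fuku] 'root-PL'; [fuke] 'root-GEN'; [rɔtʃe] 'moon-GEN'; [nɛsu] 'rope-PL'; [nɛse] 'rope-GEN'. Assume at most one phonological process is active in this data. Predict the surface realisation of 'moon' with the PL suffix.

The root 'road' surfaces as [boku] and [botʃe], with a stem-final [k] ~ [tʃ] alternation.
The stem 'root' ([fuku], [fuke]) shows [k] unchanged in both environments, so [k] cannot be basic with [tʃ] derived before the GEN suffix.
Therefore /tʃ/ is basic and [k] is derived by depalatalization (palato-alveolar /tʃ/ becomes [k] when no front vowel follows).
The one attested form of 'moon', [rɔtʃe], shows underlying /rɔtʃ/. Applying the same rule when no front vowel follows gives [rɔku].

[rɔku]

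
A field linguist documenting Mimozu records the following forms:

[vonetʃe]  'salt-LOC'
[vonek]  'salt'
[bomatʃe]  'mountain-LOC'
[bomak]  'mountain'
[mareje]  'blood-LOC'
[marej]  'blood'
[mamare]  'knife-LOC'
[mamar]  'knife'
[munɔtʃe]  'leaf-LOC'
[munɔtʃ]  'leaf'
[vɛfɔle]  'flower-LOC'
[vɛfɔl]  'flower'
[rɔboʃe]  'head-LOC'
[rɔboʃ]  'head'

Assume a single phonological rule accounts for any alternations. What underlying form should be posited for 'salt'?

/vonek/

In [vonetʃe] and [vonek] the final segment of 'salt' alternates: [tʃ] ~ [k].
But 'leaf' keeps [tʃ] in both environments ([munɔtʃe], [munɔtʃ]), so there is no rule changing /tʃ/ to [k] in isolation.
Therefore /k/ is basic and [tʃ] is derived by palatalization before a front vowel (/k/ becomes palato-alveolar [tʃ] before a front vowel).
The underlying form of 'salt' is therefore /vonek/.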